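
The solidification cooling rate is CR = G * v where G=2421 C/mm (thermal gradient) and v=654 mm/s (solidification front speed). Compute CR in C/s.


CR = 2421 * 654 = 1583334 C/s


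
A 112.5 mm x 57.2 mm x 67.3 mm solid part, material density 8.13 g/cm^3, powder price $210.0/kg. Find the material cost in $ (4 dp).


V = 112.5 * 57.2 * 67.3 = 433075.5 mm^3 = 433.0755 cm^3
Mass = 433.0755 * 8.13 / 1000 = 3.52090382 kg
Cost = 3.52090382 * 210.0 = 739.3898 $


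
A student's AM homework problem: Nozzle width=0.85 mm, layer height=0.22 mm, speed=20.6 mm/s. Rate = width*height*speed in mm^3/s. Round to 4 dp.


Rate = 0.85 * 0.22 * 20.6 = 3.8522 mm^3/s


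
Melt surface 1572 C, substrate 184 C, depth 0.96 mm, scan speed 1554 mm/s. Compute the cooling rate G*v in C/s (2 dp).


G = (1572-184)/0.96 = 1445.83333333 C/mm
CR = 1445.83333333 * 1554 = 2246825.0 C/s


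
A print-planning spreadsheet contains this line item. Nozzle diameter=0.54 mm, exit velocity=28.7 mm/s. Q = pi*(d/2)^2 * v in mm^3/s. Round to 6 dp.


A = pi*(0.54/2)^2 = 0.2290221 mm^2
Q = 0.2290221 * 28.7 = 6.572934 mm^3/s


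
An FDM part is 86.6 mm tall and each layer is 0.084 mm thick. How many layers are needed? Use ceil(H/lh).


Layers = ceil(86.6/0.084) = 1031


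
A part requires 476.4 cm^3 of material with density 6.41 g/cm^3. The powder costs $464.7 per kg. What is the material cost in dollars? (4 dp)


Mass = 476.4*6.41/1000 = 3.053724 kg
Cost = 3.053724 * 464.7 = 1419.0655 $


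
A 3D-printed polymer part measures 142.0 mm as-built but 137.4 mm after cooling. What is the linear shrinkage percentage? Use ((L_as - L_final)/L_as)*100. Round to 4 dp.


Shrinkage = ((142.0-137.4)/142.0)*100 = 3.2394 %


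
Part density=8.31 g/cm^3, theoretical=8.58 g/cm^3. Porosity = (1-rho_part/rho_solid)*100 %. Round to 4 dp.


Porosity = (1-8.31/8.58)*100 = 3.1469 %


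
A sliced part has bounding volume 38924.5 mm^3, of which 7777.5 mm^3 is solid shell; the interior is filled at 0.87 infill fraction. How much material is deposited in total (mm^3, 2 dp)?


V_infill = (38924.5 - 7777.5) * 0.87 = 27097.89
V_total = 7777.5 + 27097.89 = 34875.39 mm^3


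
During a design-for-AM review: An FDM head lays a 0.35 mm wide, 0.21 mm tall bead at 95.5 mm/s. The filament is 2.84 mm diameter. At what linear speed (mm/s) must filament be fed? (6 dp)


Q = 0.35 * 0.21 * 95.5 = 7.01925 mm^3/s
A_fil = pi*(2.84/2)^2 = 6.33470743 mm^2
v_feed = 7.01925 / 6.33470743 = 1.108062 mm/s


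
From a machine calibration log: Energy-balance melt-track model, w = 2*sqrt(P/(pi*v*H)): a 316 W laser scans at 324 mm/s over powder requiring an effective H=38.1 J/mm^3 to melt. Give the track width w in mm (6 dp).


w = 2*sqrt(316/(pi*324*38.1)) = 0.180536 mm


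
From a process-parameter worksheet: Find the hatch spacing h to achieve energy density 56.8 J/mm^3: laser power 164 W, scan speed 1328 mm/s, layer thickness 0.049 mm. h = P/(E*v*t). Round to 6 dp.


h = 164 / (56.8*1328*0.049) = 0.044371 mm


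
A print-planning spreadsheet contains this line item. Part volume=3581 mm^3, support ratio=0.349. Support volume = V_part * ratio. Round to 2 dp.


V_support = 3581 * 0.349 = 1249.77 mm^3


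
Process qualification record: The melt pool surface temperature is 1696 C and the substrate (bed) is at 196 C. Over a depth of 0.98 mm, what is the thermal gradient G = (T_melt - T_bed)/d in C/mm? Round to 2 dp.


G = (1696-196)/0.98 = 1530.61 C/mm


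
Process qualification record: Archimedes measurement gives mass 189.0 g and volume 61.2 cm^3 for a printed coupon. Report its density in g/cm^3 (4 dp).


rho = 189.0 / 61.2 = 3.0882 g/cm^3


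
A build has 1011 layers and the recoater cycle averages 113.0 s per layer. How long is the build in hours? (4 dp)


t = 1011 * 113.0 / 3600 = 31.7342 hrs


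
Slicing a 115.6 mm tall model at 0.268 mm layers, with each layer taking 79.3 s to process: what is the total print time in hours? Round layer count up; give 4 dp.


Layers = ceil(115.6/0.268) = 432
t = 432 * 79.3 / 3600 = 9.516 hrs


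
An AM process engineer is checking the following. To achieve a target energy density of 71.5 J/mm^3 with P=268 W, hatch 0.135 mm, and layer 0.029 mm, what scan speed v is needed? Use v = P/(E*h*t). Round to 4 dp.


v = 268 / (71.5*0.135*0.029) = 957.4079 mm/s


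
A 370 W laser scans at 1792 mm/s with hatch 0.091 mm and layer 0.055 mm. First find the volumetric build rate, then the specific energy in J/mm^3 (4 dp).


Build rate = 1792 * 0.091 * 0.055 = 8.96896 mm^3/s
SE = 370 / 8.96896 = 41.2534 J/mm^3


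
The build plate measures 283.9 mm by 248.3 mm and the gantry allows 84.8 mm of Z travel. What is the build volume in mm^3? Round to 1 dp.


V = 283.9 * 248.3 * 84.8 = 5977753.0 mm^3


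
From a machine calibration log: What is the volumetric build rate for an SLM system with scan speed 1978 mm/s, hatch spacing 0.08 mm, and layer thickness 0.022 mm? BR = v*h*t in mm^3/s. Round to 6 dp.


Rate = 1978 * 0.08 * 0.022 = 3.48128 mm^3/s


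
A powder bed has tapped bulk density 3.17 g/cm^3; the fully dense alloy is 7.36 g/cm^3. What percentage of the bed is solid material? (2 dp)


Packing = (3.17/7.36)*100 = 43.07 %


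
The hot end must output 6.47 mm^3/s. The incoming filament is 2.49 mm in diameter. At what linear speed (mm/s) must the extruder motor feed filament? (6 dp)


A = pi*(2.49/2)^2 = 4.869547
v = 6.47 / 4.869547 = 1.328666 mm/s


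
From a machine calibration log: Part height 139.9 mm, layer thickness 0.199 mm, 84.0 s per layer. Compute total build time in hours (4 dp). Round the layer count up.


Layers = ceil(139.9/0.199) = 704
t = 704 * 84.0 / 3600 = 16.4267 hrs


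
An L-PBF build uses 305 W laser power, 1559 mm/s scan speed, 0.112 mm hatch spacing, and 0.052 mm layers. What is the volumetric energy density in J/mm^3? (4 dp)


E = 305 / (1559*0.112*0.052) = 33.5917 J/mm^3


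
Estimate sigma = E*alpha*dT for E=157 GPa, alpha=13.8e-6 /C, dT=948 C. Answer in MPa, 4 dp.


sigma = 157*1000 * 13.8e-6 * 948 = 2053.9368 MPa


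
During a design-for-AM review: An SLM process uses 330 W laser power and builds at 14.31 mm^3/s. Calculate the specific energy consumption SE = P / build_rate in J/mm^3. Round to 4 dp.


SE = 330 / 14.31 = 23.0608 J/mm^3


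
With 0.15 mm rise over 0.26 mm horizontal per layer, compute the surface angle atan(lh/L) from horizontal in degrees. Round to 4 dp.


angle = atan(0.15/0.26) = 29.9816 degrees


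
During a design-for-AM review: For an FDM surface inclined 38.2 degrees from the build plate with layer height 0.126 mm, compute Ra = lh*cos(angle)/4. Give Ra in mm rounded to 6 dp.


Ra = 0.126 * cos(38.2) / 4 = 0.024754 mm


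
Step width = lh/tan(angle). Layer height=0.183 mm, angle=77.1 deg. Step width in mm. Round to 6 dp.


step = 0.183 / tan(77.1) = 0.041913 mm


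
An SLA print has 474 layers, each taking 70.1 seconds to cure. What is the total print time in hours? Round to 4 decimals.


t = 474 * 70.1 / 3600 = 9.2298 hrs


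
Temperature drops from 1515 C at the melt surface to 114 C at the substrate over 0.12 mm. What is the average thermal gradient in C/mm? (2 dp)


G = (1515-114)/0.12 = 11675.0 C/mm


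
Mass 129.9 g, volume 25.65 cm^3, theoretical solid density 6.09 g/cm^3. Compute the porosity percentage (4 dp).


rho_part = 129.9 / 25.65 = 5.06432749 g/cm^3
Porosity = (1 - 5.06432749/6.09)*100 = 16.8419 %


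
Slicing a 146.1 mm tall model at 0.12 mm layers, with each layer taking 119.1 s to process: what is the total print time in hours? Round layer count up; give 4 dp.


Layers = ceil(146.1/0.12) = 1218
t = 1218 * 119.1 / 3600 = 40.2955 hrs


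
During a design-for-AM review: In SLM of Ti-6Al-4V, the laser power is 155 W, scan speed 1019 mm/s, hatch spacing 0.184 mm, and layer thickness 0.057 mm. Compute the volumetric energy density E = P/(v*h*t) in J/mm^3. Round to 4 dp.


E = 155 / (1019*0.184*0.057) = 14.5032 J/mm^3


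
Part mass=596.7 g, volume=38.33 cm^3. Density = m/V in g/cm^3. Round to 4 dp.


rho = 596.7 / 38.33 = 15.5674 g/cm^3


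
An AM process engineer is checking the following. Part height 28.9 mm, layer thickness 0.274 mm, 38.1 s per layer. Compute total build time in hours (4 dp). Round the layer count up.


Layers = ceil(28.9/0.274) = 106
t = 106 * 38.1 / 3600 = 1.1218 hrs


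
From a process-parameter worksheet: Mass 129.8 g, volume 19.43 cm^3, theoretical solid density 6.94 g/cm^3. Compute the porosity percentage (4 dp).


rho_part = 129.8 / 19.43 = 6.68039115 g/cm^3
Porosity = (1 - 6.68039115/6.94)*100 = 3.7408 %


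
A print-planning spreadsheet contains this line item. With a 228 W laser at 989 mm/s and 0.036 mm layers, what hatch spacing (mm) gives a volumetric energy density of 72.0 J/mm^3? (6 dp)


h = 228 / (72.0*989*0.036) = 0.088941 mm


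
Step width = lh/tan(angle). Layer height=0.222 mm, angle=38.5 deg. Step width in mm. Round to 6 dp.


step = 0.222 / tan(38.5) = 0.279092 mm


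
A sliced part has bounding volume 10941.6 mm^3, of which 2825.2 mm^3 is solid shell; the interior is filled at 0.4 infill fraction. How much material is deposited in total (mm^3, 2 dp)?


V_infill = (10941.6 - 2825.2) * 0.4 = 3246.56
V_total = 2825.2 + 3246.56 = 6071.76 mm^3


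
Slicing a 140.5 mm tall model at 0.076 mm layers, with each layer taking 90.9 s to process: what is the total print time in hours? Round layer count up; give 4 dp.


Layers = ceil(140.5/0.076) = 1849
t = 1849 * 90.9 / 3600 = 46.6873 hrs


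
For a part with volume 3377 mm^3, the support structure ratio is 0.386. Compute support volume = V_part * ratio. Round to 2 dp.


V_support = 3377 * 0.386 = 1303.52 mm^3


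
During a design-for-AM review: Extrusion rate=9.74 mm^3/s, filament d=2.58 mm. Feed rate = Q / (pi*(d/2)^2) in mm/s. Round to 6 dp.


A = pi*(2.58/2)^2 = 5.227924
v = 9.74 / 5.227924 = 1.863072 mm/s


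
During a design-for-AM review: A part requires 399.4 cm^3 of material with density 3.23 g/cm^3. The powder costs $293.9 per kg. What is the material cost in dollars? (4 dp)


Mass = 399.4*3.23/1000 = 1.290062 kg
Cost = 1.290062 * 293.9 = 379.1492 $


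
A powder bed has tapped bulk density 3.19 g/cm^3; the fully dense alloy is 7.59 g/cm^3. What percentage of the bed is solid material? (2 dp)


Packing = (3.19/7.59)*100 = 42.03 %


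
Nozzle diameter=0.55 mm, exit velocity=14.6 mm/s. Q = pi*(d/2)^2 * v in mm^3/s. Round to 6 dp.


A = pi*(0.55/2)^2 = 0.23758294 mm^2
Q = 0.23758294 * 14.6 = 3.468711 mm^3/s


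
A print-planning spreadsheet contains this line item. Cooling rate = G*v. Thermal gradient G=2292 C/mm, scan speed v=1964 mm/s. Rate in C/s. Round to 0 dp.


CR = 2292 * 1964 = 4501488 C/s


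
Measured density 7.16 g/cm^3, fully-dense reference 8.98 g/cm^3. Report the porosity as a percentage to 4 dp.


Porosity = (1-7.16/8.98)*100 = 20.2673 %


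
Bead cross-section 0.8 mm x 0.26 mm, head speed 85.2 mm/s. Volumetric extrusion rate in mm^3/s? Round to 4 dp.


Rate = 0.8 * 0.26 * 85.2 = 17.7216 mm^3/s


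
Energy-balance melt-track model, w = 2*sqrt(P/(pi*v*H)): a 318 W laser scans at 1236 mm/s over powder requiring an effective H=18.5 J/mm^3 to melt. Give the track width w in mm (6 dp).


w = 2*sqrt(318/(pi*1236*18.5)) = 0.133068 mm


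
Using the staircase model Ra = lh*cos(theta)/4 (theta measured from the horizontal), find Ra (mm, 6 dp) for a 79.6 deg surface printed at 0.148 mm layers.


Ra = 0.148 * cos(79.6) / 4 = 0.006679 mm


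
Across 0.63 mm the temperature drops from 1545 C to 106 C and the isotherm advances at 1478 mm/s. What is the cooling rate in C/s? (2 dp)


G = (1545-106)/0.63 = 2284.12698413 C/mm
CR = 2284.12698413 * 1478 = 3375939.68 C/s


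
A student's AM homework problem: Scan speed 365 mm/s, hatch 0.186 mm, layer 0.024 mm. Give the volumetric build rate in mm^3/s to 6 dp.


Rate = 365 * 0.186 * 0.024 = 1.62936 mm^3/s


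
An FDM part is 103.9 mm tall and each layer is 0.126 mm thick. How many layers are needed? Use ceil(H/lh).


Layers = ceil(103.9/0.126) = 825


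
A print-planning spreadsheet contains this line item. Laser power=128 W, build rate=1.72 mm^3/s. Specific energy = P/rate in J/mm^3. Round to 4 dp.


SE = 128 / 1.72 = 74.4186 J/mm^3


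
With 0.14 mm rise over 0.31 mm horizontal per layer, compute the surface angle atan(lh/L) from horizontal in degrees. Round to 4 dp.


angle = atan(0.14/0.31) = 24.3045 degrees


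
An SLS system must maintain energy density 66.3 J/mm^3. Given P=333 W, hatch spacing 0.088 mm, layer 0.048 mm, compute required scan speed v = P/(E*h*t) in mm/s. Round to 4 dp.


v = 333 / (66.3*0.088*0.048) = 1189.0683 mm/s


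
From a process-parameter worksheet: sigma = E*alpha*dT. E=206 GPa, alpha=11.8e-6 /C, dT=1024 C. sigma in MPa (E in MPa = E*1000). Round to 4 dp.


sigma = 206*1000 * 11.8e-6 * 1024 = 2489.1392 MPa


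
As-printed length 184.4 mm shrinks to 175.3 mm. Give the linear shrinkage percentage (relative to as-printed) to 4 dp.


Shrinkage = ((184.4-175.3)/184.4)*100 = 4.9349 %


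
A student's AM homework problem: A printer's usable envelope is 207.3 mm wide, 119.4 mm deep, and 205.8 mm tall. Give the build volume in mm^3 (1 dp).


V = 207.3 * 119.4 * 205.8 = 5093883.4 mm^3


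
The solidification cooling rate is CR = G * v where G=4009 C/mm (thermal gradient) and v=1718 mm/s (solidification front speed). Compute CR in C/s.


CR = 4009 * 1718 = 6887462 C/s


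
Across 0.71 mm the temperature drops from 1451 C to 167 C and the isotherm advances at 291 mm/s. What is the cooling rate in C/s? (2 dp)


G = (1451-167)/0.71 = 1808.45070423 C/mm
CR = 1808.45070423 * 291 = 526259.15 C/s


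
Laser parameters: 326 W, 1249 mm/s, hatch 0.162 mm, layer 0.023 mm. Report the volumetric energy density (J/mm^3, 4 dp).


E = 326 / (1249*0.162*0.023) = 70.0507 J/mm^3


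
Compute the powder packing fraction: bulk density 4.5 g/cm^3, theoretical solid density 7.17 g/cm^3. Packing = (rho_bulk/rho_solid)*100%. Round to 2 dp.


Packing = (4.5/7.17)*100 = 62.76 %


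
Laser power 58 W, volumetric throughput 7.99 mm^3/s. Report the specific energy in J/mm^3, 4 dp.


SE = 58 / 7.99 = 7.2591 J/mm^3


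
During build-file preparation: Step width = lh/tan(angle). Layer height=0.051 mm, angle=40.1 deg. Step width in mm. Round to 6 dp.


step = 0.051 / tan(40.1) = 0.060564 mm


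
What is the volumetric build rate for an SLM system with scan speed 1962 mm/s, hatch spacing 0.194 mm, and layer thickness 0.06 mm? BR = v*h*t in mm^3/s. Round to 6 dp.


Rate = 1962 * 0.194 * 0.06 = 22.83768 mm^3/s


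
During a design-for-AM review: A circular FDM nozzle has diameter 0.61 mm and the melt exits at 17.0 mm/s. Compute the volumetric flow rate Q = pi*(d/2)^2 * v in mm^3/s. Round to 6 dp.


A = pi*(0.61/2)^2 = 0.29224666 mm^2
Q = 0.29224666 * 17.0 = 4.968193 mm^3/s


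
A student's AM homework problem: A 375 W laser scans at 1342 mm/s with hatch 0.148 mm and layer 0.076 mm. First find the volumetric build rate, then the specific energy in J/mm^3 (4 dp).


Build rate = 1342 * 0.148 * 0.076 = 15.094816 mm^3/s
SE = 375 / 15.094816 = 24.843 J/mm^3


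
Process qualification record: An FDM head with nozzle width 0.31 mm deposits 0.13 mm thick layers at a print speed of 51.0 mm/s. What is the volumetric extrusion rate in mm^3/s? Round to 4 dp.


Rate = 0.31 * 0.13 * 51.0 = 2.0553 mm^3/s


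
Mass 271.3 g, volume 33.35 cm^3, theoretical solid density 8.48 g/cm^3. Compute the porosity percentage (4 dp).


rho_part = 271.3 / 33.35 = 8.13493253 g/cm^3
Porosity = (1 - 8.13493253/8.48)*100 = 4.0692 %


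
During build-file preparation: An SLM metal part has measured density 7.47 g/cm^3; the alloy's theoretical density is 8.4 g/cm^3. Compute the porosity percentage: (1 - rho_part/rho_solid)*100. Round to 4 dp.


Porosity = (1-7.47/8.4)*100 = 11.0714 %


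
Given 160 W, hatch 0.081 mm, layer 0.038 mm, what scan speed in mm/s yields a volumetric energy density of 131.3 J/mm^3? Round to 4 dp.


v = 160 / (131.3*0.081*0.038) = 395.901 mm/s


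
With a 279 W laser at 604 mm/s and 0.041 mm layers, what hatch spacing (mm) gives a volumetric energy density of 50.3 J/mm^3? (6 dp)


h = 279 / (50.3*604*0.041) = 0.223983 mm


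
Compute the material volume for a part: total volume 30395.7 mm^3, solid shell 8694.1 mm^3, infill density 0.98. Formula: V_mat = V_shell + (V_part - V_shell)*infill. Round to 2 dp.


V_infill = (30395.7 - 8694.1) * 0.98 = 21267.57
V_total = 8694.1 + 21267.57 = 29961.67 mm^3


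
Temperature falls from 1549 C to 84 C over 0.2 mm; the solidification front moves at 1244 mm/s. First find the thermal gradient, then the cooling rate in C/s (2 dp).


G = (1549-84)/0.2 = 7325.0 C/mm
CR = 7325.0 * 1244 = 9112300.0 C/s


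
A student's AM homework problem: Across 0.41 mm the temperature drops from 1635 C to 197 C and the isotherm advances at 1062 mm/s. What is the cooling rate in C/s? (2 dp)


G = (1635-197)/0.41 = 3507.31707317 C/mm
CR = 3507.31707317 * 1062 = 3724770.73 C/s


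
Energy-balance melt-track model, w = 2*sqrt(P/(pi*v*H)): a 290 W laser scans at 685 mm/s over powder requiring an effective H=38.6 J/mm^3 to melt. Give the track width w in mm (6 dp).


w = 2*sqrt(290/(pi*685*38.6)) = 0.118172 mm


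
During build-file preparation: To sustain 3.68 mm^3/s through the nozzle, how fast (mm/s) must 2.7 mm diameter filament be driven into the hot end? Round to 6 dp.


A = pi*(2.7/2)^2 = 5.725553
v = 3.68 / 5.725553 = 0.642733 mm/s


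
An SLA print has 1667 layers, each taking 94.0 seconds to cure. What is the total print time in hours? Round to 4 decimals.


t = 1667 * 94.0 / 3600 = 43.5272 hrs


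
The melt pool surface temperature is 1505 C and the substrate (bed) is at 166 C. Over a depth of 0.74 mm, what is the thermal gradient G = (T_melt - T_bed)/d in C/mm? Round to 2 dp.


G = (1505-166)/0.74 = 1809.46 C/mm


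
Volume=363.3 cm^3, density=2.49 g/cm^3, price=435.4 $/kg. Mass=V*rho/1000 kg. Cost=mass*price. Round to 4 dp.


Mass = 363.3*2.49/1000 = 0.904617 kg
Cost = 0.904617 * 435.4 = 393.8702 $


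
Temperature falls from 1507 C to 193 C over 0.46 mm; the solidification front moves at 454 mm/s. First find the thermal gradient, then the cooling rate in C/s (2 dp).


G = (1507-193)/0.46 = 2856.52173913 C/mm
CR = 2856.52173913 * 454 = 1296860.87 C/s


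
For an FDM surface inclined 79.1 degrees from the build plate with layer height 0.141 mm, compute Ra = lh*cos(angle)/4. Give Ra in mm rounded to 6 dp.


Ra = 0.141 * cos(79.1) / 4 = 0.006666 mm


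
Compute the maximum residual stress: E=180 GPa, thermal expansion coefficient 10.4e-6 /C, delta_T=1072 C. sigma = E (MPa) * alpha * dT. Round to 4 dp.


sigma = 180*1000 * 10.4e-6 * 1072 = 2006.784 MPa


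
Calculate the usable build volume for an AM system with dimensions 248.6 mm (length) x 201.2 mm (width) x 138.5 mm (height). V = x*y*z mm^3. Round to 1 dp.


V = 248.6 * 201.2 * 138.5 = 6927537.3 mm^3


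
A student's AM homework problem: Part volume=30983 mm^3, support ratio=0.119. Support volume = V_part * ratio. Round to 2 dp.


V_support = 30983 * 0.119 = 3686.98 mm^3


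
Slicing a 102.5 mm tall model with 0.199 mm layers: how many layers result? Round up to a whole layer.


Layers = ceil(102.5/0.199) = 516


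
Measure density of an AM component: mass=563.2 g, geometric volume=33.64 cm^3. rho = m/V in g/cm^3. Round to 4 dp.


rho = 563.2 / 33.64 = 16.742 g/cm^3


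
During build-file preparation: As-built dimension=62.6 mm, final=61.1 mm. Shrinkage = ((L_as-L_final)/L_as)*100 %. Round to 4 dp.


Shrinkage = ((62.6-61.1)/62.6)*100 = 2.3962 %


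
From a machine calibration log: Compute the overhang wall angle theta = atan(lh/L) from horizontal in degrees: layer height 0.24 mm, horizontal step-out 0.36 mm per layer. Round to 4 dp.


angle = atan(0.24/0.36) = 33.6901 degrees


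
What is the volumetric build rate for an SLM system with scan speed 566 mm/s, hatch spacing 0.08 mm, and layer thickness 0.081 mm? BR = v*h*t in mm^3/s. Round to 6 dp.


Rate = 566 * 0.08 * 0.081 = 3.66768 mm^3/s


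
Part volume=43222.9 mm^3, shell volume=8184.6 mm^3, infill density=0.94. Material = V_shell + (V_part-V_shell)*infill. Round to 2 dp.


V_infill = (43222.9 - 8184.6) * 0.94 = 32936.0
V_total = 8184.6 + 32936.0 = 41120.6 mm^3


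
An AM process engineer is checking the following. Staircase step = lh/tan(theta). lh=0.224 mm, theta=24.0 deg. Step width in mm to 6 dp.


step = 0.224 / tan(24.0) = 0.503112 mm


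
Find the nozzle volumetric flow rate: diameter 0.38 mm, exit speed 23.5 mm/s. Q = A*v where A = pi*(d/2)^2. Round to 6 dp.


A = pi*(0.38/2)^2 = 0.11341149 mm^2
Q = 0.11341149 * 23.5 = 2.66517 mm^3/s


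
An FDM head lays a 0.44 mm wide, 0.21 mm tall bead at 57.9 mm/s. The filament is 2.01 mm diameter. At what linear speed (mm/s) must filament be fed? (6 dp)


Q = 0.44 * 0.21 * 57.9 = 5.34996 mm^3/s
A_fil = pi*(2.01/2)^2 = 3.17308712 mm^2
v_feed = 5.34996 / 3.17308712 = 1.686043 mm/s


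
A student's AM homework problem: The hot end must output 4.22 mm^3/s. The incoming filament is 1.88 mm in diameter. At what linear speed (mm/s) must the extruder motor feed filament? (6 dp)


A = pi*(1.88/2)^2 = 2.775911
v = 4.22 / 2.775911 = 1.520222 mm/s


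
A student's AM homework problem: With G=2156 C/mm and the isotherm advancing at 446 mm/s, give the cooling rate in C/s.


CR = 2156 * 446 = 961576 C/s


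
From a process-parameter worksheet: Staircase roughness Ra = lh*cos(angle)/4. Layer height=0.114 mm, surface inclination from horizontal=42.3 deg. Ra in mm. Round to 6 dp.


Ra = 0.114 * cos(42.3) / 4 = 0.021079 mm


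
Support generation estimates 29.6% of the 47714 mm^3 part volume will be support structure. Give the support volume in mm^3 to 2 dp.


V_support = 47714 * 0.296 = 14123.34 mm^3


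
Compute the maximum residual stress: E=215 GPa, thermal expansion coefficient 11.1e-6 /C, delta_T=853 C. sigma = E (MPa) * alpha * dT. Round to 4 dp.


sigma = 215*1000 * 11.1e-6 * 853 = 2035.6845 MPa


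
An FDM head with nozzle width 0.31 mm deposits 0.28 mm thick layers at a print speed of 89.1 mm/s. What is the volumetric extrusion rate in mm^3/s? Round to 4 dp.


Rate = 0.31 * 0.28 * 89.1 = 7.7339 mm^3/s


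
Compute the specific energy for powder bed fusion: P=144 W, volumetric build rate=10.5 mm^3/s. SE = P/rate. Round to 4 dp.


SE = 144 / 10.5 = 13.7143 J/mm^3


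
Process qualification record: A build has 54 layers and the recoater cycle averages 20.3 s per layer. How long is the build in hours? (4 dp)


t = 54 * 20.3 / 3600 = 0.3045 hrs


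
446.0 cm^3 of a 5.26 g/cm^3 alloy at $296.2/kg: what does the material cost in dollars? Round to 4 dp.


Mass = 446.0*5.26/1000 = 2.34596 kg
Cost = 2.34596 * 296.2 = 694.8734 $


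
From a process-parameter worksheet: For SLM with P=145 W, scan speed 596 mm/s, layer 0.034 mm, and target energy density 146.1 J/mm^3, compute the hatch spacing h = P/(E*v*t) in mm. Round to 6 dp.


h = 145 / (146.1*596*0.034) = 0.048977 mm


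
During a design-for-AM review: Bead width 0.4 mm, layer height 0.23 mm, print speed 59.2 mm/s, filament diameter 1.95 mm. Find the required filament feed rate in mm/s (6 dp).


Q = 0.4 * 0.23 * 59.2 = 5.4464 mm^3/s
A_fil = pi*(1.95/2)^2 = 2.98647652 mm^2
v_feed = 5.4464 / 2.98647652 = 1.823688 mm/s


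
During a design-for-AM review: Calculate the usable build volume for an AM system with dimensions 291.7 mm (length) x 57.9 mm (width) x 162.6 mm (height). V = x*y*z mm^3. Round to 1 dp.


V = 291.7 * 57.9 * 162.6 = 2746221.3 mm^3


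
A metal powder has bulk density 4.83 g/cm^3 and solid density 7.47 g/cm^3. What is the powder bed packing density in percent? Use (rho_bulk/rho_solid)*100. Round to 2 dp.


Packing = (4.83/7.47)*100 = 64.66 %


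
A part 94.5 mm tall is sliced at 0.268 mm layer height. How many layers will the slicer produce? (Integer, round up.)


Layers = ceil(94.5/0.268) = 353


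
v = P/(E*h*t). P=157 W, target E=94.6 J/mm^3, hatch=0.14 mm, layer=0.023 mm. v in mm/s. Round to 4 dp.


v = 157 / (94.6*0.14*0.023) = 515.4098 mm/s


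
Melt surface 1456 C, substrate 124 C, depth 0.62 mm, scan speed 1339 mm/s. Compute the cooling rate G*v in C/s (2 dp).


G = (1456-124)/0.62 = 2148.38709677 C/mm
CR = 2148.38709677 * 1339 = 2876690.32 C/s


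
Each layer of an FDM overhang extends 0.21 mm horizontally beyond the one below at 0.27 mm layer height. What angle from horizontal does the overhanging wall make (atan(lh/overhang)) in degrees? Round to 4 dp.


angle = atan(0.27/0.21) = 52.125 degrees


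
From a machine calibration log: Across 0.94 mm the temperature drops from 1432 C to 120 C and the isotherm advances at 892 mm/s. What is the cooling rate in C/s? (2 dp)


G = (1432-120)/0.94 = 1395.74468085 C/mm
CR = 1395.74468085 * 892 = 1245004.26 C/s


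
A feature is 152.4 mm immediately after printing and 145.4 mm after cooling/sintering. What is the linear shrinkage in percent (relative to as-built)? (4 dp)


Shrinkage = ((152.4-145.4)/152.4)*100 = 4.5932 %


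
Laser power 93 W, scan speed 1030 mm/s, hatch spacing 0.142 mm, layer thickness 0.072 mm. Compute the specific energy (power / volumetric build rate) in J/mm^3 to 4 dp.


Build rate = 1030 * 0.142 * 0.072 = 10.53072 mm^3/s
SE = 93 / 10.53072 = 8.8313 J/mm^3


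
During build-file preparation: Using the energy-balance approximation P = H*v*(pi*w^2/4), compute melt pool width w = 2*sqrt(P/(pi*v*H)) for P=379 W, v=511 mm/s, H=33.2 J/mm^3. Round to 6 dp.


w = 2*sqrt(379/(pi*511*33.2)) = 0.168653 mm


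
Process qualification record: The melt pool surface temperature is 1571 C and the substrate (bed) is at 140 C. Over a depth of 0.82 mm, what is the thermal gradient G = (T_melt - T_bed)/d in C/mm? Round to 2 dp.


G = (1571-140)/0.82 = 1745.12 C/mm


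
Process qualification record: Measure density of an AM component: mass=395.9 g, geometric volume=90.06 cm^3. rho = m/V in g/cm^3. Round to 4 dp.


rho = 395.9 / 90.06 = 4.396 g/cm^3


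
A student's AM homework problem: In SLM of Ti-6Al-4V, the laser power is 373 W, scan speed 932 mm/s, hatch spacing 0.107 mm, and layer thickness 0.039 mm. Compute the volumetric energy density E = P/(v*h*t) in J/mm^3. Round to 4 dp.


E = 373 / (932*0.107*0.039) = 95.9057 J/mm^3


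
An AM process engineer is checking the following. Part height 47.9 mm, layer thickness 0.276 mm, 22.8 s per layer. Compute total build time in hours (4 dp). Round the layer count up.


Layers = ceil(47.9/0.276) = 174
t = 174 * 22.8 / 3600 = 1.102 hrs


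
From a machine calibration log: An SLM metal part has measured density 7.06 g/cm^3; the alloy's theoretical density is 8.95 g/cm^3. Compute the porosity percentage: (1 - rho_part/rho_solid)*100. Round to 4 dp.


Porosity = (1-7.06/8.95)*100 = 21.1173 %


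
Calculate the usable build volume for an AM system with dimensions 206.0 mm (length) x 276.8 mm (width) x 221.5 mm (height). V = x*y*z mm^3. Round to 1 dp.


V = 206.0 * 276.8 * 221.5 = 12630107.2 mm^3


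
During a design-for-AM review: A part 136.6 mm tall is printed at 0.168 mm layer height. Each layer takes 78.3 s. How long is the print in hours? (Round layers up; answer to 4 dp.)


Layers = ceil(136.6/0.168) = 814
t = 814 * 78.3 / 3600 = 17.7045 hrs


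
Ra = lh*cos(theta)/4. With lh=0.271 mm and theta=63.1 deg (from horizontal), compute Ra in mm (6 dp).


Ra = 0.271 * cos(63.1) / 4 = 0.030652 mm


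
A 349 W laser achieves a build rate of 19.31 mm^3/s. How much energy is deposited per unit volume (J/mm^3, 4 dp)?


SE = 349 / 19.31 = 18.0735 J/mm^3


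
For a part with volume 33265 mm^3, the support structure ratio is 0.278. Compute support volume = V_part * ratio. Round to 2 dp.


V_support = 33265 * 0.278 = 9247.67 mm^3


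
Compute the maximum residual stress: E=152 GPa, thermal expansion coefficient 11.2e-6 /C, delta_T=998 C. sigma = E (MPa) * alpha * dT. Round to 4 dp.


sigma = 152*1000 * 11.2e-6 * 998 = 1698.9952 MPa


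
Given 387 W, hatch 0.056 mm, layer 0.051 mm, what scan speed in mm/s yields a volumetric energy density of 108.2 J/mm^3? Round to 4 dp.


v = 387 / (108.2*0.056*0.051) = 1252.3494 mm/s


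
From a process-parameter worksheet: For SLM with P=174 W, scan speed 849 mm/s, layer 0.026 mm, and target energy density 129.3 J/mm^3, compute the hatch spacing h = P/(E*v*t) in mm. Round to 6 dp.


h = 174 / (129.3*849*0.026) = 0.060963 mm


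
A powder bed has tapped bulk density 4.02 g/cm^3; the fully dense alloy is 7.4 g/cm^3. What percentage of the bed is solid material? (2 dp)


Packing = (4.02/7.4)*100 = 54.32 %


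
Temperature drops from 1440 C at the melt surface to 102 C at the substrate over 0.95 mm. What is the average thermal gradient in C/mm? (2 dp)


G = (1440-102)/0.95 = 1408.42 C/mm


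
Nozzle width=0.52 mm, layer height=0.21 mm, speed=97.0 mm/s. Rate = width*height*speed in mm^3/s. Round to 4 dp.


Rate = 0.52 * 0.21 * 97.0 = 10.5924 mm^3/s


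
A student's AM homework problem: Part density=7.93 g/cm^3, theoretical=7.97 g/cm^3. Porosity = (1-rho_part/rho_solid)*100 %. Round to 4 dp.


Porosity = (1-7.93/7.97)*100 = 0.5019 %


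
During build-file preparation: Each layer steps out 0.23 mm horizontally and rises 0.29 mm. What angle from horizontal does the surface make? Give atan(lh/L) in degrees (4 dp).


angle = atan(0.29/0.23) = 51.5819 degrees


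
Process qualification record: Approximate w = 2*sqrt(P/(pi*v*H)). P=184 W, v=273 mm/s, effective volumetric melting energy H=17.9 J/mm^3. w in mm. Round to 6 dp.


w = 2*sqrt(184/(pi*273*17.9)) = 0.218956 mm


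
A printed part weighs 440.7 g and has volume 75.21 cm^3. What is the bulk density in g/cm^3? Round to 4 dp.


rho = 440.7 / 75.21 = 5.8596 g/cm^3


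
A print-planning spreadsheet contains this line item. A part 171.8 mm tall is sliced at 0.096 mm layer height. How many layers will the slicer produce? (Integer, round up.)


Layers = ceil(171.8/0.096) = 1790


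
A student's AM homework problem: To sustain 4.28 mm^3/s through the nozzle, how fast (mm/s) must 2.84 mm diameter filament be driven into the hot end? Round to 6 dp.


A = pi*(2.84/2)^2 = 6.334707
v = 4.28 / 6.334707 = 0.675643 mm/s


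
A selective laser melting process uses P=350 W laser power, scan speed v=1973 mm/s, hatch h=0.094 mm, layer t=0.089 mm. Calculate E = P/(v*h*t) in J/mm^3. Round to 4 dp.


E = 350 / (1973*0.094*0.089) = 21.2043 J/mm^3


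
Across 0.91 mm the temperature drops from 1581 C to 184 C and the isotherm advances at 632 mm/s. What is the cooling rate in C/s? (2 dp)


G = (1581-184)/0.91 = 1535.16483516 C/mm
CR = 1535.16483516 * 632 = 970224.18 C/s


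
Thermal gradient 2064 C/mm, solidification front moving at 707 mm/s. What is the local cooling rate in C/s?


CR = 2064 * 707 = 1459248 C/s


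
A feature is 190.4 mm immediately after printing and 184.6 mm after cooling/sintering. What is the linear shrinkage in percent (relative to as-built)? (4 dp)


Shrinkage = ((190.4-184.6)/190.4)*100 = 3.0462 %


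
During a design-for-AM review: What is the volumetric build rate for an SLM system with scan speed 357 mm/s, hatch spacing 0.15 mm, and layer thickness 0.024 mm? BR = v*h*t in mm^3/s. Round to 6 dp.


Rate = 357 * 0.15 * 0.024 = 1.2852 mm^3/s


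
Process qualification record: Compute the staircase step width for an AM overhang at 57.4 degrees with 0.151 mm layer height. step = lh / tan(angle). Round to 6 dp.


step = 0.151 / tan(57.4) = 0.096569 mm


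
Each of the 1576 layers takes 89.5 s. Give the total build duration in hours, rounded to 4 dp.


t = 1576 * 89.5 / 3600 = 39.1811 hrs


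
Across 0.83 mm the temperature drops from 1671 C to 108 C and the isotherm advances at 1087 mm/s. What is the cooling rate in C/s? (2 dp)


G = (1671-108)/0.83 = 1883.13253012 C/mm
CR = 1883.13253012 * 1087 = 2046965.06 C/s


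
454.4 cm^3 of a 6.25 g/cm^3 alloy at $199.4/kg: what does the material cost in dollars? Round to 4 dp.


Mass = 454.4*6.25/1000 = 2.84 kg
Cost = 2.84 * 199.4 = 566.296 $


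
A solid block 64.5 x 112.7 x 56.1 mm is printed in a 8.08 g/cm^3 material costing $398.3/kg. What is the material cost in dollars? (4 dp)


V = 64.5 * 112.7 * 56.1 = 407799.315 mm^3 = 407.799315 cm^3
Mass = 407.799315 * 8.08 / 1000 = 3.29501847 kg
Cost = 3.29501847 * 398.3 = 1312.4059 $


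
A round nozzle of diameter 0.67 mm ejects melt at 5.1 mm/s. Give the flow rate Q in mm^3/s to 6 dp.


A = pi*(0.67/2)^2 = 0.35256524 mm^2
Q = 0.35256524 * 5.1 = 1.798083 mm^3/s


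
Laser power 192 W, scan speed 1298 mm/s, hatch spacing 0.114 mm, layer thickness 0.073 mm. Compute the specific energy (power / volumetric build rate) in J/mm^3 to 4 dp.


Build rate = 1298 * 0.114 * 0.073 = 10.801956 mm^3/s
SE = 192 / 10.801956 = 17.7746 J/mm^3


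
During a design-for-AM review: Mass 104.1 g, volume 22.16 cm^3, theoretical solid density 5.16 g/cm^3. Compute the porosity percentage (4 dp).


rho_part = 104.1 / 22.16 = 4.69765343 g/cm^3
Porosity = (1 - 4.69765343/5.16)*100 = 8.9602 %


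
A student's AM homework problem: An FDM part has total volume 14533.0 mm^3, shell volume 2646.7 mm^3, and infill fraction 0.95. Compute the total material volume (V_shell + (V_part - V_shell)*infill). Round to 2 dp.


V_infill = (14533.0 - 2646.7) * 0.95 = 11291.99
V_total = 2646.7 + 11291.99 = 13938.69 mm^3


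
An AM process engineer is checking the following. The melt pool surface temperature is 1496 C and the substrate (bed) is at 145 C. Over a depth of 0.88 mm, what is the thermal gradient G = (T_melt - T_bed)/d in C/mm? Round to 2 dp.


G = (1496-145)/0.88 = 1535.23 C/mm


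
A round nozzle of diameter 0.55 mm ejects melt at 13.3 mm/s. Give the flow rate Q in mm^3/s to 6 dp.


A = pi*(0.55/2)^2 = 0.23758294 mm^2
Q = 0.23758294 * 13.3 = 3.159853 mm^3/s


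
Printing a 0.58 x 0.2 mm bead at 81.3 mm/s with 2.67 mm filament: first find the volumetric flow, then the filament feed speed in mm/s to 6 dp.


Q = 0.58 * 0.2 * 81.3 = 9.4308 mm^3/s
A_fil = pi*(2.67/2)^2 = 5.59902497 mm^2
v_feed = 9.4308 / 5.59902497 = 1.684365 mm/s


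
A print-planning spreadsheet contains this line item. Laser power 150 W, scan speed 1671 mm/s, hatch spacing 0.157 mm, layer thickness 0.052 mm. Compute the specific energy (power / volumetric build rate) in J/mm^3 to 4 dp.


Build rate = 1671 * 0.157 * 0.052 = 13.642044 mm^3/s
SE = 150 / 13.642044 = 10.9954 J/mm^3


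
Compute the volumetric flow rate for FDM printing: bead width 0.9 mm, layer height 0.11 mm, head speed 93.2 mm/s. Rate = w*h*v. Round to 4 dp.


Rate = 0.9 * 0.11 * 93.2 = 9.2268 mm^3/s


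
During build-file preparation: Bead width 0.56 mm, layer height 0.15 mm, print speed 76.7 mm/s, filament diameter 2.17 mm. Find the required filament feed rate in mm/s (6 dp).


Q = 0.56 * 0.15 * 76.7 = 6.4428 mm^3/s
A_fil = pi*(2.17/2)^2 = 3.69836141 mm^2
v_feed = 6.4428 / 3.69836141 = 1.742069 mm/s


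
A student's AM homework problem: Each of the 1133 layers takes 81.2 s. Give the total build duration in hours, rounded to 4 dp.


t = 1133 * 81.2 / 3600 = 25.5554 hrs


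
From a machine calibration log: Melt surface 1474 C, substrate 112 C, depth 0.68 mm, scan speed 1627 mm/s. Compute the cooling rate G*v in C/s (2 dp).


G = (1474-112)/0.68 = 2002.94117647 C/mm
CR = 2002.94117647 * 1627 = 3258785.29 C/s


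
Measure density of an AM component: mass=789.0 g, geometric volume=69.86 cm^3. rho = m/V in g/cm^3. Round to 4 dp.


rho = 789.0 / 69.86 = 11.294 g/cm^3


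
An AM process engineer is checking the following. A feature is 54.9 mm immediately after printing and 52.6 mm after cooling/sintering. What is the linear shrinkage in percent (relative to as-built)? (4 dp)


Shrinkage = ((54.9-52.6)/54.9)*100 = 4.1894 %


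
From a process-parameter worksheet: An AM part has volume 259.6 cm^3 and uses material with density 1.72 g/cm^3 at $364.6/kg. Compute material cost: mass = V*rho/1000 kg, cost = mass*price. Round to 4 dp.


Mass = 259.6*1.72/1000 = 0.446512 kg
Cost = 0.446512 * 364.6 = 162.7983 $


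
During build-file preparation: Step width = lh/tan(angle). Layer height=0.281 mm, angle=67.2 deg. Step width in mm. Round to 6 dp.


step = 0.281 / tan(67.2) = 0.118122 mm


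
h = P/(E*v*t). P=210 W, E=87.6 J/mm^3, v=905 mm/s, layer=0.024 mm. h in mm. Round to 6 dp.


h = 210 / (87.6*905*0.024) = 0.110371 mm


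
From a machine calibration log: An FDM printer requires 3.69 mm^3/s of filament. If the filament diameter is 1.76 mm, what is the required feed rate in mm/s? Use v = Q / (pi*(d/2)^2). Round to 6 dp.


A = pi*(1.76/2)^2 = 2.432849
v = 3.69 / 2.432849 = 1.51674 mm/s


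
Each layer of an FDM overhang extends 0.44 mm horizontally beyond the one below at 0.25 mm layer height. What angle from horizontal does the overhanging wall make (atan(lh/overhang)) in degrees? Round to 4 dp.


angle = atan(0.25/0.44) = 29.6045 degrees


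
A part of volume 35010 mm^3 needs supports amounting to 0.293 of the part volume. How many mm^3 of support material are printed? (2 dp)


V_support = 35010 * 0.293 = 10257.93 mm^3


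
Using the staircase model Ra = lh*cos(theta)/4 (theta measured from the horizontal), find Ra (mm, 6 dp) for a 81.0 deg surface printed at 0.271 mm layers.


Ra = 0.271 * cos(81.0) / 4 = 0.010598 mm


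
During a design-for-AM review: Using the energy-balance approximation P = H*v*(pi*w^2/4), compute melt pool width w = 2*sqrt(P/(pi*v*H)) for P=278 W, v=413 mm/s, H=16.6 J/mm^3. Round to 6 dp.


w = 2*sqrt(278/(pi*413*16.6)) = 0.227221 mm


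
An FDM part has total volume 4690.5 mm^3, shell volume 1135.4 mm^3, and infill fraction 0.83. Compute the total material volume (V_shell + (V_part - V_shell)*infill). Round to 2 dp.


V_infill = (4690.5 - 1135.4) * 0.83 = 2950.73
V_total = 1135.4 + 2950.73 = 4086.13 mm^3


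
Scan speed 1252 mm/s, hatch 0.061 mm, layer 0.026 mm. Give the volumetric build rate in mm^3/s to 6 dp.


Rate = 1252 * 0.061 * 0.026 = 1.985672 mm^3/s


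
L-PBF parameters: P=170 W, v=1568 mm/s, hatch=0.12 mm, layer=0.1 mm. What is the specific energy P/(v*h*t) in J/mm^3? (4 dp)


Build rate = 1568 * 0.12 * 0.1 = 18.816 mm^3/s
SE = 170 / 18.816 = 9.0349 J/mm^3


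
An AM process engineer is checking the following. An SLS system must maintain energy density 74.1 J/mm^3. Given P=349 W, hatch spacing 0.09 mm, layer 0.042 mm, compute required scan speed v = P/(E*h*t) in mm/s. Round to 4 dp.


v = 349 / (74.1*0.09*0.042) = 1245.9925 mm/s


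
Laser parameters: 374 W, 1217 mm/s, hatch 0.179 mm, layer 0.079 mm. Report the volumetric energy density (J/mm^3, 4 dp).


E = 374 / (1217*0.179*0.079) = 21.7321 J/mm^3


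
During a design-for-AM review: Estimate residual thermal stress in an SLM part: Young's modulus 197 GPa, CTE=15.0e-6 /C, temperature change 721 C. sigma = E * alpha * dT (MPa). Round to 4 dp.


sigma = 197*1000 * 15.0e-6 * 721 = 2130.555 MPa


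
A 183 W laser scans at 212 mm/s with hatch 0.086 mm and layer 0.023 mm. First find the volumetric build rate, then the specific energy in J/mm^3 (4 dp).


Build rate = 212 * 0.086 * 0.023 = 0.419336 mm^3/s
SE = 183 / 0.419336 = 436.4042 J/mm^3
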